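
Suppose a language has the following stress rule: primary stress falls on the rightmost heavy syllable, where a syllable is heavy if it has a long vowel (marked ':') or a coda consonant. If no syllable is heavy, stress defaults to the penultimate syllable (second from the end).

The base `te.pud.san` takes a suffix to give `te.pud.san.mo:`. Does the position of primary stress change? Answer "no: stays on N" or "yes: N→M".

yes: 3→4

Base `te.pud.san` (3 syllables):
  Weights: 1 te L, 2 pud H, 3 san H.
  Heavy syllables in the domain: 2, 3. The rightmost is syllable 3 (san).
  → primary stress on syllable 3.
Suffixed `te.pud.san.mo:` (4 syllables):
  Weights: 1 te L, 2 pud H, 3 san H, 4 mo: H.
  Heavy syllables in the domain: 2, 3, 4. The rightmost is syllable 4 (mo:).
  → primary stress on syllable 4.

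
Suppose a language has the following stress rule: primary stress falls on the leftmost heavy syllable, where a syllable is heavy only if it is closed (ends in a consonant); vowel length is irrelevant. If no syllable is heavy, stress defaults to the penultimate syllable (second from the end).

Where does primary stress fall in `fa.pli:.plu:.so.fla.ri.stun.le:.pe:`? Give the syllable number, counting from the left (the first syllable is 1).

Weights: 1 fa L, 2 pli: L, 3 plu: L, 4 so L, 5 fla L, 6 ri L, 7 stun H, 8 le: L, 9 pe: L.
Heavy syllables in the domain: 7. The leftmost is syllable 7 (stun).
Primary stress: syllable 7 → fa.pli:.plu:.so.fla.ri.ˈstun.le:.pe:.

7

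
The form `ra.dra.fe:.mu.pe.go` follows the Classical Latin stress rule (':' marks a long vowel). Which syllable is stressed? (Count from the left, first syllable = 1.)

4

Classical Latin: stress the penult if heavy (long vowel or closed), else the antepenult.
Weights: 4 mu L, 5 pe L, 6 go L.
The penult (syllable 5, pe) is light, so stress falls on the antepenult (syllable 4, mu).
Stress on syllable 4: ra.dra.fe:.ˈmu.pe.go.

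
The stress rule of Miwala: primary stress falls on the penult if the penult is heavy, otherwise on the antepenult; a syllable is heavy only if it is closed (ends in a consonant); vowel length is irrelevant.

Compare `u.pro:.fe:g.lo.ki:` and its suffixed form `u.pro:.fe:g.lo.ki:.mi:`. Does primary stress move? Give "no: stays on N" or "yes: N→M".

yes: 3→4

Base `u.pro:.fe:g.lo.ki:` (5 syllables):
  Weights: 3 fe:g H, 4 lo L, 5 ki: L.
  The penult (syllable 4, lo) is light, so stress falls on the antepenult (syllable 3, fe:g).
  → primary stress on syllable 3.
Suffixed `u.pro:.fe:g.lo.ki:.mi:` (6 syllables):
  Weights: 4 lo L, 5 ki: L, 6 mi: L.
  The penult (syllable 5, ki:) is light, so stress falls on the antepenult (syllable 4, lo).
  → primary stress on syllable 4.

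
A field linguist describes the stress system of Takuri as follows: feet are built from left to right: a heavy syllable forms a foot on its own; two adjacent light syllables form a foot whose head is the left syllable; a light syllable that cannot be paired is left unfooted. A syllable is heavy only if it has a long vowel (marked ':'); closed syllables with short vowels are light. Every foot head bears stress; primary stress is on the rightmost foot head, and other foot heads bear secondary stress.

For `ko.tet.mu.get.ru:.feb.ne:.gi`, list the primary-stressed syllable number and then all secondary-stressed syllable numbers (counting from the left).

primary 7, secondary 1, 3, 5

Weights: 1 ko L, 2 tet L, 3 mu L, 4 get L, 5 ru: H, 6 feb L, 7 ne: H, 8 gi L.
Parse left to right (heavy = foot alone; LL = one foot; stranded L unfooted): (ˈko.tet) (ˈmu.get) (ˈru:) feb (ˈne:) gi.
Foot heads: 1, 3, 5, 7.
Primary stress on the rightmost head = syllable 7.
Secondary stress on 1, 3, 5: ˌko.tet.ˌmu.get.ˌru:.feb.ˈne:.gi.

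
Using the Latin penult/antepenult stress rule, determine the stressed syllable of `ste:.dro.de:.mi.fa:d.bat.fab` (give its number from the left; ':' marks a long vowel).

Classical Latin: stress the penult if heavy (long vowel or closed), else the antepenult.
Weights: 5 fa:d H, 6 bat H, 7 fab H.
The penult (syllable 6, bat) is heavy, so it takes stress.
Stress on syllable 6: ste:.dro.de:.mi.fa:d.ˈbat.fab.

6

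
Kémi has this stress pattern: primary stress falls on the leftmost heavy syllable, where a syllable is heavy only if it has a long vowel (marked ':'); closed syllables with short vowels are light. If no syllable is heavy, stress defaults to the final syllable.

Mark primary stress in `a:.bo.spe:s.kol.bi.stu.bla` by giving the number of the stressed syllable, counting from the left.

Weights: 1 a: H, 2 bo L, 3 spe:s H, 4 kol L, 5 bi L, 6 stu L, 7 bla L.
Heavy syllables in the domain: 1, 3. The leftmost is syllable 1 (a:).
Primary stress: syllable 1 → ˈa:.bo.spe:s.kol.bi.stu.bla.

1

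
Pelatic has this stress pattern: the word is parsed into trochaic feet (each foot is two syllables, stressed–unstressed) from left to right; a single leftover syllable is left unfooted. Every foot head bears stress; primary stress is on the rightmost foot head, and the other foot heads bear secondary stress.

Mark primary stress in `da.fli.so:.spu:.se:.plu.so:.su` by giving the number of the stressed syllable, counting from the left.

7

Parse left to right into trochaic (ˈσσ) feet: (ˈda.fli) (ˈso:.spu:) (ˈse:.plu) (ˈso:.su).
Foot heads (stressed positions): 1, 3, 5, 7.
End Rule Rightmost: primary stress on the rightmost head = syllable 7.
Primary stress: syllable 7 → da.fli.so:.spu:.se:.plu.ˈso:.su.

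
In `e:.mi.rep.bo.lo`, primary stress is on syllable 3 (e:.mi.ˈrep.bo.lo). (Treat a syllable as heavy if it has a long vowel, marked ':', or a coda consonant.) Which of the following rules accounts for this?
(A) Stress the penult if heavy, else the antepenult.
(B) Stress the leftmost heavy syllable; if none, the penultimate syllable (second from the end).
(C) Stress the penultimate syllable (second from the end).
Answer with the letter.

A

Rule A → syllable 3 ✓.
Rule B → syllable 1 (observed: 3).
Rule C → syllable 4 (observed: 3).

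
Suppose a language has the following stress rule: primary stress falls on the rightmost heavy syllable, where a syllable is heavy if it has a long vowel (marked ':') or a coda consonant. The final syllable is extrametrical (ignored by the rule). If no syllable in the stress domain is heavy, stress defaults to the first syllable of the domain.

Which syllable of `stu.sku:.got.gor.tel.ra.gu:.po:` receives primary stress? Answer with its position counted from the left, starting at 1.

The final syllable (8, po:) is extrametrical; the stress domain is syllables 1–7.
Weights: 1 stu L, 2 sku: H, 3 got H, 4 gor H, 5 tel H, 6 ra L, 7 gu: H.
Heavy syllables in the domain: 2, 3, 4, 5, 7. The rightmost is syllable 7 (gu:).
Primary stress: syllable 7 → stu.sku:.got.gor.tel.ra.ˈgu:.po:.

7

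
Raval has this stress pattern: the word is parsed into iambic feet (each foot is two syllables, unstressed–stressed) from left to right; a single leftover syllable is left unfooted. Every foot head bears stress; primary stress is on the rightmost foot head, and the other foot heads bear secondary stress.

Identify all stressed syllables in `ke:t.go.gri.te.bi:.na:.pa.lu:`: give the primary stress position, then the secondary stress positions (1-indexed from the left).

primary 8, secondary 2, 4, 6

Parse left to right into iambic (σˈσ) feet: (ke:t.ˈgo) (gri.ˈte) (bi:.ˈna:) (pa.ˈlu:).
Foot heads (stressed positions): 2, 4, 6, 8.
End Rule Rightmost: primary stress on the rightmost head = syllable 8.
Secondary stress on 2, 4, 6: ke:t.ˌgo.gri.ˌte.bi:.ˌna:.pa.ˈlu:.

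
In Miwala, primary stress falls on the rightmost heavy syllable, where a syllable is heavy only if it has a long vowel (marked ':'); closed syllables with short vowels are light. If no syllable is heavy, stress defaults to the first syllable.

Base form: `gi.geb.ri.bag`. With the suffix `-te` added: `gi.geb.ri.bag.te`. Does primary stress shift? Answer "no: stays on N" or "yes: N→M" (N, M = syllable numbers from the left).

no: stays on 1

Base `gi.geb.ri.bag` (4 syllables):
  Weights: 1 gi L, 2 geb L, 3 ri L, 4 bag L.
  No heavy syllable in the domain; default to the first syllable = syllable 1.
  → primary stress on syllable 1.
Suffixed `gi.geb.ri.bag.te` (5 syllables):
  Weights: 1 gi L, 2 geb L, 3 ri L, 4 bag L, 5 te L.
  No heavy syllable in the domain; default to the first syllable = syllable 1.
  → primary stress on syllable 1.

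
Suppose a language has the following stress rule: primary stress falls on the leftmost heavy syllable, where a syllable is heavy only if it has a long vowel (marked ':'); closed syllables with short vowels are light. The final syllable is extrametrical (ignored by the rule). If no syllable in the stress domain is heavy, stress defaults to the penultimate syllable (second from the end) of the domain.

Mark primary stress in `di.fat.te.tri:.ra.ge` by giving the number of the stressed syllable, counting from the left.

4

The final syllable (6, ge) is extrametrical; the stress domain is syllables 1–5.
Weights: 1 di L, 2 fat L, 3 te L, 4 tri: H, 5 ra L.
Heavy syllables in the domain: 4. The leftmost is syllable 4 (tri:).
Primary stress: syllable 4 → di.fat.te.ˈtri:.ra.ge.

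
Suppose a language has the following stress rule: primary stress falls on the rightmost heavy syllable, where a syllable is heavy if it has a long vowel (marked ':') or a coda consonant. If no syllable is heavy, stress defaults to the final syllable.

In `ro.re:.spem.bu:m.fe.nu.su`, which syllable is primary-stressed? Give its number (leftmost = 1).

Weights: 1 ro L, 2 re: H, 3 spem H, 4 bu:m H, 5 fe L, 6 nu L, 7 su L.
Heavy syllables in the domain: 2, 3, 4. The rightmost is syllable 4 (bu:m).
Primary stress: syllable 4 → ro.re:.spem.ˈbu:m.fe.nu.su.

4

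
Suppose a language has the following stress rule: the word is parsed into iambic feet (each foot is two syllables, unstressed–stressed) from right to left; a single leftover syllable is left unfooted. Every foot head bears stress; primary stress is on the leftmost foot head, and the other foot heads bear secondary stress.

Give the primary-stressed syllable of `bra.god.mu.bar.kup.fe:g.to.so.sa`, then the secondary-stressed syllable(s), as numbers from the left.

Parse right to left into iambic (σˈσ) feet: bra (god.ˈmu) (bar.ˈkup) (fe:g.ˈto) (so.ˈsa). Syllable 1 is left unfooted.
Foot heads (stressed positions): 3, 5, 7, 9.
End Rule Leftmost: primary stress on the leftmost head = syllable 3.
Secondary stress on 5, 7, 9: bra.god.ˈmu.bar.ˌkup.fe:g.ˌto.so.ˌsa.

primary 3, secondary 5, 7, 9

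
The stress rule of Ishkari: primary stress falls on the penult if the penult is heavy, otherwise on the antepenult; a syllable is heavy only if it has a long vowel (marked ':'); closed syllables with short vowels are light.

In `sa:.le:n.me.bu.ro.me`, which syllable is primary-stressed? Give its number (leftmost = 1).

Weights: 4 bu L, 5 ro L, 6 me L.
The penult (syllable 5, ro) is light, so stress falls on the antepenult (syllable 4, bu).
Primary stress: syllable 4 → sa:.le:n.me.ˈbu.ro.me.

4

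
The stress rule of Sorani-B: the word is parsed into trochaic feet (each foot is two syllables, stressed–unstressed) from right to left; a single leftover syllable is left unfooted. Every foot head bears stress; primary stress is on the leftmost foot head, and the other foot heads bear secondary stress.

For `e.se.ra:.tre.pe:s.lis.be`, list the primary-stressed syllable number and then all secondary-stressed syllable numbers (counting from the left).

Parse right to left into trochaic (ˈσσ) feet: e (ˈse.ra:) (ˈtre.pe:s) (ˈlis.be). Syllable 1 is left unfooted.
Foot heads (stressed positions): 2, 4, 6.
End Rule Leftmost: primary stress on the leftmost head = syllable 2.
Secondary stress on 4, 6: e.ˈse.ra:.ˌtre.pe:s.ˌlis.be.

primary 2, secondary 4, 6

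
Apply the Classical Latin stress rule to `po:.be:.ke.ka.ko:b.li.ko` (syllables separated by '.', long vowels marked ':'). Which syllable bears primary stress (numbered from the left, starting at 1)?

5

Classical Latin: stress the penult if heavy (long vowel or closed), else the antepenult.
Weights: 5 ko:b H, 6 li L, 7 ko L.
The penult (syllable 6, li) is light, so stress falls on the antepenult (syllable 5, ko:b).
Stress on syllable 5: po:.be:.ke.ka.ˈko:b.li.ko.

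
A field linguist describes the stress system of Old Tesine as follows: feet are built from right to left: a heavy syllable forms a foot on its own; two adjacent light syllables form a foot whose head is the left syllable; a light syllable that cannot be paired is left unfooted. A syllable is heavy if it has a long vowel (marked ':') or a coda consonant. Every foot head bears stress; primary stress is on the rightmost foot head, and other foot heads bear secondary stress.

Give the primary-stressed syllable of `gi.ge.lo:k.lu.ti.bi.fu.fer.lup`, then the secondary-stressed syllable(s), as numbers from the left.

Weights: 1 gi L, 2 ge L, 3 lo:k H, 4 lu L, 5 ti L, 6 bi L, 7 fu L, 8 fer H, 9 lup H.
Parse right to left (heavy = foot alone; LL = one foot; stranded L unfooted): (ˈgi.ge) (ˈlo:k) (ˈlu.ti) (ˈbi.fu) (ˈfer) (ˈlup).
Foot heads: 1, 3, 4, 6, 8, 9.
Primary stress on the rightmost head = syllable 9.
Secondary stress on 1, 3, 4, 6, 8: ˌgi.ge.ˌlo:k.ˌlu.ti.ˌbi.fu.ˌfer.ˈlup.

primary 9, secondary 1, 3, 4, 6, 8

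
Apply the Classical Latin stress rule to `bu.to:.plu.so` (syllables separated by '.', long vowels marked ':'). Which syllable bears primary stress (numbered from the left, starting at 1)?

Classical Latin: stress the penult if heavy (long vowel or closed), else the antepenult.
Weights: 2 to: H, 3 plu L, 4 so L.
The penult (syllable 3, plu) is light, so stress falls on the antepenult (syllable 2, to:).
Stress on syllable 2: bu.ˈto:.plu.so.

2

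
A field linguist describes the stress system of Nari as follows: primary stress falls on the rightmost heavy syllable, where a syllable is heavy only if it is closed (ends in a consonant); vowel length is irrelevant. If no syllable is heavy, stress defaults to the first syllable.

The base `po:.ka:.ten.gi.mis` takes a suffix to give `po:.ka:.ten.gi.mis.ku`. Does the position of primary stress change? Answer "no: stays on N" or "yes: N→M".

Base `po:.ka:.ten.gi.mis` (5 syllables):
  Weights: 1 po: L, 2 ka: L, 3 ten H, 4 gi L, 5 mis H.
  Heavy syllables in the domain: 3, 5. The rightmost is syllable 5 (mis).
  → primary stress on syllable 5.
Suffixed `po:.ka:.ten.gi.mis.ku` (6 syllables):
  Weights: 1 po: L, 2 ka: L, 3 ten H, 4 gi L, 5 mis H, 6 ku L.
  Heavy syllables in the domain: 3, 5. The rightmost is syllable 5 (mis).
  → primary stress on syllable 5.

no: stays on 5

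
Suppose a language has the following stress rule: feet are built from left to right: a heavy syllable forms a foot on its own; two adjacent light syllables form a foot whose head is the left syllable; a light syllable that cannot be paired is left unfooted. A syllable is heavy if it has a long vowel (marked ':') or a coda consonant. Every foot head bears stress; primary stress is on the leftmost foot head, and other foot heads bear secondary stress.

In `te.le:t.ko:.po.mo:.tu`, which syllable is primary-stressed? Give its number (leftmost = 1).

Weights: 1 te L, 2 le:t H, 3 ko: H, 4 po L, 5 mo: H, 6 tu L.
Parse left to right (heavy = foot alone; LL = one foot; stranded L unfooted): te (ˈle:t) (ˈko:) po (ˈmo:) tu.
Foot heads: 2, 3, 5.
Primary stress on the leftmost head = syllable 2.
Primary stress: syllable 2 → te.ˈle:t.ko:.po.mo:.tu.

2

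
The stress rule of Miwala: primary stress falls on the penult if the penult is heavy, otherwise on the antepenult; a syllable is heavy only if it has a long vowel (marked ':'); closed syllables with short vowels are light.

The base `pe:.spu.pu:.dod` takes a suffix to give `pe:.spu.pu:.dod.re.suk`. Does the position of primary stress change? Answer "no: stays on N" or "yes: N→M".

Base `pe:.spu.pu:.dod` (4 syllables):
  Weights: 2 spu L, 3 pu: H, 4 dod L.
  The penult (syllable 3, pu:) is heavy, so it takes stress.
  → primary stress on syllable 3.
Suffixed `pe:.spu.pu:.dod.re.suk` (6 syllables):
  Weights: 4 dod L, 5 re L, 6 suk L.
  The penult (syllable 5, re) is light, so stress falls on the antepenult (syllable 4, dod).
  → primary stress on syllable 4.

yes: 3→4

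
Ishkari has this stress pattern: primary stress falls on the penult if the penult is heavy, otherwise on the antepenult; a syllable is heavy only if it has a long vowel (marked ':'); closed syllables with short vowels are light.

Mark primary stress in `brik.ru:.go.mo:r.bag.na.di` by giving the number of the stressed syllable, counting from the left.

Weights: 5 bag L, 6 na L, 7 di L.
The penult (syllable 6, na) is light, so stress falls on the antepenult (syllable 5, bag).
Primary stress: syllable 5 → brik.ru:.go.mo:r.ˈbag.na.di.

5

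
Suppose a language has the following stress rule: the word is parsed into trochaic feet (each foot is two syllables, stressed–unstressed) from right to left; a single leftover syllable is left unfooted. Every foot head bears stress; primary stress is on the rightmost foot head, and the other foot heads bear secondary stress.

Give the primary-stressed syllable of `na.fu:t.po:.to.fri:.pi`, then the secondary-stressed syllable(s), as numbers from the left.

Parse right to left into trochaic (ˈσσ) feet: (ˈna.fu:t) (ˈpo:.to) (ˈfri:.pi).
Foot heads (stressed positions): 1, 3, 5.
End Rule Rightmost: primary stress on the rightmost head = syllable 5.
Secondary stress on 1, 3: ˌna.fu:t.ˌpo:.to.ˈfri:.pi.

primary 5, secondary 1, 3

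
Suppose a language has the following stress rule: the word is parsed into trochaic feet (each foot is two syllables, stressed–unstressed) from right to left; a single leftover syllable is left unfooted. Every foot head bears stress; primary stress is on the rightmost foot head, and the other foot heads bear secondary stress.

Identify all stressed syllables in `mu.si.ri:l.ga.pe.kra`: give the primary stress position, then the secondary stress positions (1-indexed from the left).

Parse right to left into trochaic (ˈσσ) feet: (ˈmu.si) (ˈri:l.ga) (ˈpe.kra).
Foot heads (stressed positions): 1, 3, 5.
End Rule Rightmost: primary stress on the rightmost head = syllable 5.
Secondary stress on 1, 3: ˌmu.si.ˌri:l.ga.ˈpe.kra.

primary 5, secondary 1, 3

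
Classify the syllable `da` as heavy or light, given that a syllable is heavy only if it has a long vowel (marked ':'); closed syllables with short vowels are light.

light

`da`: short vowel, open (no coda). Short vowel → light.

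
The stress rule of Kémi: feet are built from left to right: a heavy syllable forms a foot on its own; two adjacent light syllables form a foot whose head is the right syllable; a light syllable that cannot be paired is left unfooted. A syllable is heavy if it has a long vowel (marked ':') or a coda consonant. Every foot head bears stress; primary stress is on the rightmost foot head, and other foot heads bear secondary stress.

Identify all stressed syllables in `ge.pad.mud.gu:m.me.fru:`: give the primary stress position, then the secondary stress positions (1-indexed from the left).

primary 6, secondary 2, 3, 4

Weights: 1 ge L, 2 pad H, 3 mud H, 4 gu:m H, 5 me L, 6 fru: H.
Parse left to right (heavy = foot alone; LL = one foot; stranded L unfooted): ge (ˈpad) (ˈmud) (ˈgu:m) me (ˈfru:).
Foot heads: 2, 3, 4, 6.
Primary stress on the rightmost head = syllable 6.
Secondary stress on 2, 3, 4: ge.ˌpad.ˌmud.ˌgu:m.me.ˈfru:.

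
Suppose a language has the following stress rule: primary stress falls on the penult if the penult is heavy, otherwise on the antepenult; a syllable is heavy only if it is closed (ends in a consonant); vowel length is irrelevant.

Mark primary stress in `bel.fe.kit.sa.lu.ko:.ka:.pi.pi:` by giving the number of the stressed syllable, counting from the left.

7

Weights: 7 ka: L, 8 pi L, 9 pi: L.
The penult (syllable 8, pi) is light, so stress falls on the antepenult (syllable 7, ka:).
Primary stress: syllable 7 → bel.fe.kit.sa.lu.ko:.ˈka:.pi.pi:.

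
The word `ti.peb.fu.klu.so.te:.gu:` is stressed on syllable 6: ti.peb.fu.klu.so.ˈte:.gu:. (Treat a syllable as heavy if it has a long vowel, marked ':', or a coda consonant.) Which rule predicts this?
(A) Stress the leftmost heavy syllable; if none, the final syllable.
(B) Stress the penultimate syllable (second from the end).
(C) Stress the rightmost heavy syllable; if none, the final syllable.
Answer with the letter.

Rule A → syllable 2 (observed: 6).
Rule B → syllable 6 ✓.
Rule C → syllable 7 (observed: 6).

B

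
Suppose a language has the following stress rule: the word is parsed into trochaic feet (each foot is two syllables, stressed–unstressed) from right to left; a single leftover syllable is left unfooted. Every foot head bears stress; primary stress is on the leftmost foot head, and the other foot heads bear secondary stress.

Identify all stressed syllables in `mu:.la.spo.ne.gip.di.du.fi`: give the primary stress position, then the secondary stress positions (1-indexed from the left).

Parse right to left into trochaic (ˈσσ) feet: (ˈmu:.la) (ˈspo.ne) (ˈgip.di) (ˈdu.fi).
Foot heads (stressed positions): 1, 3, 5, 7.
End Rule Leftmost: primary stress on the leftmost head = syllable 1.
Secondary stress on 3, 5, 7: ˈmu:.la.ˌspo.ne.ˌgip.di.ˌdu.fi.

primary 1, secondary 3, 5, 7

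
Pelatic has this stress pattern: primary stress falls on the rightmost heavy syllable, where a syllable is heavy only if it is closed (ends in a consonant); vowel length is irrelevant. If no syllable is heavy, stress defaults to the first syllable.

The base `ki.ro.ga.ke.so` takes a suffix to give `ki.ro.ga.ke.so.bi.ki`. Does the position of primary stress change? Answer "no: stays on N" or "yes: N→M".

Base `ki.ro.ga.ke.so` (5 syllables):
  Weights: 1 ki L, 2 ro L, 3 ga L, 4 ke L, 5 so L.
  No heavy syllable in the domain; default to the first syllable = syllable 1.
  → primary stress on syllable 1.
Suffixed `ki.ro.ga.ke.so.bi.ki` (7 syllables):
  Weights: 1 ki L, 2 ro L, 3 ga L, 4 ke L, 5 so L, 6 bi L, 7 ki L.
  No heavy syllable in the domain; default to the first syllable = syllable 1.
  → primary stress on syllable 1.

no: stays on 1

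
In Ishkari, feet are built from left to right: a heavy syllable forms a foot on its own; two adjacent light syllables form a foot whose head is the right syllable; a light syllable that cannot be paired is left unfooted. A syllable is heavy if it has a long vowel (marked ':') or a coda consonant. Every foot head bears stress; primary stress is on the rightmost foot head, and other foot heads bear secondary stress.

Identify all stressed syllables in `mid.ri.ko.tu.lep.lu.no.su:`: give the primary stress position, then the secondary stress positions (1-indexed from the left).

Weights: 1 mid H, 2 ri L, 3 ko L, 4 tu L, 5 lep H, 6 lu L, 7 no L, 8 su: H.
Parse left to right (heavy = foot alone; LL = one foot; stranded L unfooted): (ˈmid) (ri.ˈko) tu (ˈlep) (lu.ˈno) (ˈsu:).
Foot heads: 1, 3, 5, 7, 8.
Primary stress on the rightmost head = syllable 8.
Secondary stress on 1, 3, 5, 7: ˌmid.ri.ˌko.tu.ˌlep.lu.ˌno.ˈsu:.

primary 8, secondary 1, 3, 5, 7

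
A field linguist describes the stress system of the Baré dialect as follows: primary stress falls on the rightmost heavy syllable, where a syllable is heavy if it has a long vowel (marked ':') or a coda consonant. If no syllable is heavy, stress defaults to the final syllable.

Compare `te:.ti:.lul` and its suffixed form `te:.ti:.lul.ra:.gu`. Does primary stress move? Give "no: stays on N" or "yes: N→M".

Base `te:.ti:.lul` (3 syllables):
  Weights: 1 te: H, 2 ti: H, 3 lul H.
  Heavy syllables in the domain: 1, 2, 3. The rightmost is syllable 3 (lul).
  → primary stress on syllable 3.
Suffixed `te:.ti:.lul.ra:.gu` (5 syllables):
  Weights: 1 te: H, 2 ti: H, 3 lul H, 4 ra: H, 5 gu L.
  Heavy syllables in the domain: 1, 2, 3, 4. The rightmost is syllable 4 (ra:).
  → primary stress on syllable 4.

yes: 3→4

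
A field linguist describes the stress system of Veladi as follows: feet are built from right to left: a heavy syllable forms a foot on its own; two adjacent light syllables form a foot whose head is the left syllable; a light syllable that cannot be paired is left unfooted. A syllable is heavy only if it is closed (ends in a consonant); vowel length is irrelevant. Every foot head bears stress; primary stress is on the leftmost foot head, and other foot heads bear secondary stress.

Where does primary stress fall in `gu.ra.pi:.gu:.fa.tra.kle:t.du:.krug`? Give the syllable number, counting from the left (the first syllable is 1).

Weights: 1 gu L, 2 ra L, 3 pi: L, 4 gu: L, 5 fa L, 6 tra L, 7 kle:t H, 8 du: L, 9 krug H.
Parse right to left (heavy = foot alone; LL = one foot; stranded L unfooted): (ˈgu.ra) (ˈpi:.gu:) (ˈfa.tra) (ˈkle:t) du: (ˈkrug).
Foot heads: 1, 3, 5, 7, 9.
Primary stress on the leftmost head = syllable 1.
Primary stress: syllable 1 → ˈgu.ra.pi:.gu:.fa.tra.kle:t.du:.krug.

1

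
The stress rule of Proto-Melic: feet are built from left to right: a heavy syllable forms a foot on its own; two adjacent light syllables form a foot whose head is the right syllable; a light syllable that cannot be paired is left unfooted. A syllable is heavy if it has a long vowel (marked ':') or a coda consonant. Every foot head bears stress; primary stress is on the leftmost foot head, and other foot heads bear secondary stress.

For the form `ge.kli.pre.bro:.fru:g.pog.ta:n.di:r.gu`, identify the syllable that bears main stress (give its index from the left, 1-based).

2

Weights: 1 ge L, 2 kli L, 3 pre L, 4 bro: H, 5 fru:g H, 6 pog H, 7 ta:n H, 8 di:r H, 9 gu L.
Parse left to right (heavy = foot alone; LL = one foot; stranded L unfooted): (ge.ˈkli) pre (ˈbro:) (ˈfru:g) (ˈpog) (ˈta:n) (ˈdi:r) gu.
Foot heads: 2, 4, 5, 6, 7, 8.
Primary stress on the leftmost head = syllable 2.
Primary stress: syllable 2 → ge.ˈkli.pre.bro:.fru:g.pog.ta:n.di:r.gu.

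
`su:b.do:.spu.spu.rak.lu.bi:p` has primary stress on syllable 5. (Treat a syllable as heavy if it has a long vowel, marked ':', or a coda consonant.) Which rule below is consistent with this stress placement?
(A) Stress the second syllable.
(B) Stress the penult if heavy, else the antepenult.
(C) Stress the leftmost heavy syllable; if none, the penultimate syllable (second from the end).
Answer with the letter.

B

Rule A → syllable 2 (observed: 5).
Rule B → syllable 5 ✓.
Rule C → syllable 1 (observed: 5).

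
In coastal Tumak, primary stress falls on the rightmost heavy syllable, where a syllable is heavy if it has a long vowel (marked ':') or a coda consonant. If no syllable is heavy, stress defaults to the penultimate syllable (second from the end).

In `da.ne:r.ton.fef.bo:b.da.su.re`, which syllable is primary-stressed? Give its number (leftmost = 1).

5

Weights: 1 da L, 2 ne:r H, 3 ton H, 4 fef H, 5 bo:b H, 6 da L, 7 su L, 8 re L.
Heavy syllables in the domain: 2, 3, 4, 5. The rightmost is syllable 5 (bo:b).
Primary stress: syllable 5 → da.ne:r.ton.fef.ˈbo:b.da.su.re.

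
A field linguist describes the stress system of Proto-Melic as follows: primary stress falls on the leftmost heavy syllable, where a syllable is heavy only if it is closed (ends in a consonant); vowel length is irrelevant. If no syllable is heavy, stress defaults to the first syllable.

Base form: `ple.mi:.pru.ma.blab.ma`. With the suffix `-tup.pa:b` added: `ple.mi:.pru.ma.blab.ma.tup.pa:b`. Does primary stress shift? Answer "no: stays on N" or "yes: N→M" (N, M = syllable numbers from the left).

Base `ple.mi:.pru.ma.blab.ma` (6 syllables):
  Weights: 1 ple L, 2 mi: L, 3 pru L, 4 ma L, 5 blab H, 6 ma L.
  Heavy syllables in the domain: 5. The leftmost is syllable 5 (blab).
  → primary stress on syllable 5.
Suffixed `ple.mi:.pru.ma.blab.ma.tup.pa:b` (8 syllables):
  Weights: 1 ple L, 2 mi: L, 3 pru L, 4 ma L, 5 blab H, 6 ma L, 7 tup H, 8 pa:b H.
  Heavy syllables in the domain: 5, 7, 8. The leftmost is syllable 5 (blab).
  → primary stress on syllable 5.

no: stays on 5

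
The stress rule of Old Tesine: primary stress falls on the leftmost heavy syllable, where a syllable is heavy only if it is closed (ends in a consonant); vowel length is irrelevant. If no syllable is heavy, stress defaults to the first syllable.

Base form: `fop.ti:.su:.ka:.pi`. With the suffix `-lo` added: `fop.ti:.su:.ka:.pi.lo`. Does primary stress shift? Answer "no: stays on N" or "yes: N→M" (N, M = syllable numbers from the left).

no: stays on 1

Base `fop.ti:.su:.ka:.pi` (5 syllables):
  Weights: 1 fop H, 2 ti: L, 3 su: L, 4 ka: L, 5 pi L.
  Heavy syllables in the domain: 1. The leftmost is syllable 1 (fop).
  → primary stress on syllable 1.
Suffixed `fop.ti:.su:.ka:.pi.lo` (6 syllables):
  Weights: 1 fop H, 2 ti: L, 3 su: L, 4 ka: L, 5 pi L, 6 lo L.
  Heavy syllables in the domain: 1. The leftmost is syllable 1 (fop).
  → primary stress on syllable 1.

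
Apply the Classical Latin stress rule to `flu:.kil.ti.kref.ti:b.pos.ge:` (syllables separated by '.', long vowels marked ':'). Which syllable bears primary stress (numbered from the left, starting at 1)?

6

Classical Latin: stress the penult if heavy (long vowel or closed), else the antepenult.
Weights: 5 ti:b H, 6 pos H, 7 ge: H.
The penult (syllable 6, pos) is heavy, so it takes stress.
Stress on syllable 6: flu:.kil.ti.kref.ti:b.ˈpos.ge:.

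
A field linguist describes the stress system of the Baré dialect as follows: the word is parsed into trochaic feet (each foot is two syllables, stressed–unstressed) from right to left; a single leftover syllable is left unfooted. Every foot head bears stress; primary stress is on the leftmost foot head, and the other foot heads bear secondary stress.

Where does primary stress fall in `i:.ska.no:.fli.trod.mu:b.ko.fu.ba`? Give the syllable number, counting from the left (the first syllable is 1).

2

Parse right to left into trochaic (ˈσσ) feet: i: (ˈska.no:) (ˈfli.trod) (ˈmu:b.ko) (ˈfu.ba). Syllable 1 is left unfooted.
Foot heads (stressed positions): 2, 4, 6, 8.
End Rule Leftmost: primary stress on the leftmost head = syllable 2.
Primary stress: syllable 2 → i:.ˈska.no:.fli.trod.mu:b.ko.fu.ba.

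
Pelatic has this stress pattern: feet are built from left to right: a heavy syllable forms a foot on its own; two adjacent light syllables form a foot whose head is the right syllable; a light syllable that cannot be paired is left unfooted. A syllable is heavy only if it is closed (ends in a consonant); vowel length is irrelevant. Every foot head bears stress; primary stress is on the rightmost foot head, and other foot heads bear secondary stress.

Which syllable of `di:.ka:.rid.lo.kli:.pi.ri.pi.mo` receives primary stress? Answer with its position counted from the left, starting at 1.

Weights: 1 di: L, 2 ka: L, 3 rid H, 4 lo L, 5 kli: L, 6 pi L, 7 ri L, 8 pi L, 9 mo L.
Parse left to right (heavy = foot alone; LL = one foot; stranded L unfooted): (di:.ˈka:) (ˈrid) (lo.ˈkli:) (pi.ˈri) (pi.ˈmo).
Foot heads: 2, 3, 5, 7, 9.
Primary stress on the rightmost head = syllable 9.
Primary stress: syllable 9 → di:.ka:.rid.lo.kli:.pi.ri.pi.ˈmo.

9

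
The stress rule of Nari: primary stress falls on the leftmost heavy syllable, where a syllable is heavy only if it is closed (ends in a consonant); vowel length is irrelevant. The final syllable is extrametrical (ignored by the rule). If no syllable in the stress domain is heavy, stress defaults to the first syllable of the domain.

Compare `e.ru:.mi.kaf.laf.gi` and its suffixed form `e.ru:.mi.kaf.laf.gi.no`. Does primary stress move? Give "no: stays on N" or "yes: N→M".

Base `e.ru:.mi.kaf.laf.gi` (6 syllables):
  The final syllable (6, gi) is extrametrical; the stress domain is syllables 1–5.
  Weights: 1 e L, 2 ru: L, 3 mi L, 4 kaf H, 5 laf H.
  Heavy syllables in the domain: 4, 5. The leftmost is syllable 4 (kaf).
  → primary stress on syllable 4.
Suffixed `e.ru:.mi.kaf.laf.gi.no` (7 syllables):
  The final syllable (7, no) is extrametrical; the stress domain is syllables 1–6.
  Weights: 1 e L, 2 ru: L, 3 mi L, 4 kaf H, 5 laf H, 6 gi L.
  Heavy syllables in the domain: 4, 5. The leftmost is syllable 4 (kaf).
  → primary stress on syllable 4.

no: stays on 4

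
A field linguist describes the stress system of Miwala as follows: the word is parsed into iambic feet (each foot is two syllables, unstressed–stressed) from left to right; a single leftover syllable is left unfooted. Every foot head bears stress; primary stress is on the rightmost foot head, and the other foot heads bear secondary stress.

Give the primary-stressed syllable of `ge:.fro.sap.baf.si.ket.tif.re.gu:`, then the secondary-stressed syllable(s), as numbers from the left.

Parse left to right into iambic (σˈσ) feet: (ge:.ˈfro) (sap.ˈbaf) (si.ˈket) (tif.ˈre) gu:. Syllable 9 is left unfooted.
Foot heads (stressed positions): 2, 4, 6, 8.
End Rule Rightmost: primary stress on the rightmost head = syllable 8.
Secondary stress on 2, 4, 6: ge:.ˌfro.sap.ˌbaf.si.ˌket.tif.ˈre.gu:.

primary 8, secondary 2, 4, 6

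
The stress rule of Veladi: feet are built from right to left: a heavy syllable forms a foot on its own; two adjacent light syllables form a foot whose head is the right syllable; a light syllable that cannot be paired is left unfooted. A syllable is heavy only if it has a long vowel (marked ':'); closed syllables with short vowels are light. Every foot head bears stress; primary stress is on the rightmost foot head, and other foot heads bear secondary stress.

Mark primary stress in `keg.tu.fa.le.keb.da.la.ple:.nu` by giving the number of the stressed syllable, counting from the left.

8

Weights: 1 keg L, 2 tu L, 3 fa L, 4 le L, 5 keb L, 6 da L, 7 la L, 8 ple: H, 9 nu L.
Parse right to left (heavy = foot alone; LL = one foot; stranded L unfooted): keg (tu.ˈfa) (le.ˈkeb) (da.ˈla) (ˈple:) nu.
Foot heads: 3, 5, 7, 8.
Primary stress on the rightmost head = syllable 8.
Primary stress: syllable 8 → keg.tu.fa.le.keb.da.la.ˈple:.nu.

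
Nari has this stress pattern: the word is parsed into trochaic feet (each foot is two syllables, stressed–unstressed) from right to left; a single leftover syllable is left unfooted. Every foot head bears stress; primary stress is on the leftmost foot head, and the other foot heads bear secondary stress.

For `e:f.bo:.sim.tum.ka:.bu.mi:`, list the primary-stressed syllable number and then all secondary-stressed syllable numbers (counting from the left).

Parse right to left into trochaic (ˈσσ) feet: e:f (ˈbo:.sim) (ˈtum.ka:) (ˈbu.mi:). Syllable 1 is left unfooted.
Foot heads (stressed positions): 2, 4, 6.
End Rule Leftmost: primary stress on the leftmost head = syllable 2.
Secondary stress on 4, 6: e:f.ˈbo:.sim.ˌtum.ka:.ˌbu.mi:.

primary 2, secondary 4, 6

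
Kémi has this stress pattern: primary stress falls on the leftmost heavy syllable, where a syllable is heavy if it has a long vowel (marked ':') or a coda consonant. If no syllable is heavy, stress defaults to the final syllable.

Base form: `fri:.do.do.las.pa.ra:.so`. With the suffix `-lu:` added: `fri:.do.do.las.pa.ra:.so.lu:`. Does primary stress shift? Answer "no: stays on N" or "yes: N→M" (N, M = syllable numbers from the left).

Base `fri:.do.do.las.pa.ra:.so` (7 syllables):
  Weights: 1 fri: H, 2 do L, 3 do L, 4 las H, 5 pa L, 6 ra: H, 7 so L.
  Heavy syllables in the domain: 1, 4, 6. The leftmost is syllable 1 (fri:).
  → primary stress on syllable 1.
Suffixed `fri:.do.do.las.pa.ra:.so.lu:` (8 syllables):
  Weights: 1 fri: H, 2 do L, 3 do L, 4 las H, 5 pa L, 6 ra: H, 7 so L, 8 lu: H.
  Heavy syllables in the domain: 1, 4, 6, 8. The leftmost is syllable 1 (fri:).
  → primary stress on syllable 1.

no: stays on 1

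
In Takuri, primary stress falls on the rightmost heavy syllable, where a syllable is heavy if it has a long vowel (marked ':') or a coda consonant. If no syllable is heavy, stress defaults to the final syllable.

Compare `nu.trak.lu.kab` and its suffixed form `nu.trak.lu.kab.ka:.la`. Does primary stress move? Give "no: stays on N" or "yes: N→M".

Base `nu.trak.lu.kab` (4 syllables):
  Weights: 1 nu L, 2 trak H, 3 lu L, 4 kab H.
  Heavy syllables in the domain: 2, 4. The rightmost is syllable 4 (kab).
  → primary stress on syllable 4.
Suffixed `nu.trak.lu.kab.ka:.la` (6 syllables):
  Weights: 1 nu L, 2 trak H, 3 lu L, 4 kab H, 5 ka: H, 6 la L.
  Heavy syllables in the domain: 2, 4, 5. The rightmost is syllable 5 (ka:).
  → primary stress on syllable 5.

yes: 4→5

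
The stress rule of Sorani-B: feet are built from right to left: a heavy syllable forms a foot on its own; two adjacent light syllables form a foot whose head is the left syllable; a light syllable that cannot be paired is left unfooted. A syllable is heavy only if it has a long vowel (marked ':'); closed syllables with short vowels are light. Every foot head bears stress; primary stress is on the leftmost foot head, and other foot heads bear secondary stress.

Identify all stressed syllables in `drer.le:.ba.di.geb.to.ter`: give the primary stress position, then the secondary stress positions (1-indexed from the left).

Weights: 1 drer L, 2 le: H, 3 ba L, 4 di L, 5 geb L, 6 to L, 7 ter L.
Parse right to left (heavy = foot alone; LL = one foot; stranded L unfooted): drer (ˈle:) ba (ˈdi.geb) (ˈto.ter).
Foot heads: 2, 4, 6.
Primary stress on the leftmost head = syllable 2.
Secondary stress on 4, 6: drer.ˈle:.ba.ˌdi.geb.ˌto.ter.

primary 2, secondary 4, 6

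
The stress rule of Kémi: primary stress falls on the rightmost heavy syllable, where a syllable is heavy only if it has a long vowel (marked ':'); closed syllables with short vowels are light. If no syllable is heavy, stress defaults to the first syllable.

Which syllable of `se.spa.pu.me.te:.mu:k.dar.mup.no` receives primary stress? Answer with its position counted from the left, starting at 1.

6

Weights: 1 se L, 2 spa L, 3 pu L, 4 me L, 5 te: H, 6 mu:k H, 7 dar L, 8 mup L, 9 no L.
Heavy syllables in the domain: 5, 6. The rightmost is syllable 6 (mu:k).
Primary stress: syllable 6 → se.spa.pu.me.te:.ˈmu:k.dar.mup.no.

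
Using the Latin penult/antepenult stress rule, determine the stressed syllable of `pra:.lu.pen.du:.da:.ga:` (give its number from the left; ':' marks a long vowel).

Classical Latin: stress the penult if heavy (long vowel or closed), else the antepenult.
Weights: 4 du: H, 5 da: H, 6 ga: H.
The penult (syllable 5, da:) is heavy, so it takes stress.
Stress on syllable 5: pra:.lu.pen.du:.ˈda:.ga:.

5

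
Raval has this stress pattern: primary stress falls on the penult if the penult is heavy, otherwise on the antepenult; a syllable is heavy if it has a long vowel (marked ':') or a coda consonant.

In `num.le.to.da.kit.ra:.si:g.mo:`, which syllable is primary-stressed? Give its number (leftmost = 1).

7

Weights: 6 ra: H, 7 si:g H, 8 mo: H.
The penult (syllable 7, si:g) is heavy, so it takes stress.
Primary stress: syllable 7 → num.le.to.da.kit.ra:.ˈsi:g.mo:.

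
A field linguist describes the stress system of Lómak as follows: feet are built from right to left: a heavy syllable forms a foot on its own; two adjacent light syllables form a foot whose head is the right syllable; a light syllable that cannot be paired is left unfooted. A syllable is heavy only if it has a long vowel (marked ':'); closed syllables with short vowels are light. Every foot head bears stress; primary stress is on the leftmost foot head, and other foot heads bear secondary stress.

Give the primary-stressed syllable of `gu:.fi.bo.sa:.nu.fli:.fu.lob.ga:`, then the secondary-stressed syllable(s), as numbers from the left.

Weights: 1 gu: H, 2 fi L, 3 bo L, 4 sa: H, 5 nu L, 6 fli: H, 7 fu L, 8 lob L, 9 ga: H.
Parse right to left (heavy = foot alone; LL = one foot; stranded L unfooted): (ˈgu:) (fi.ˈbo) (ˈsa:) nu (ˈfli:) (fu.ˈlob) (ˈga:).
Foot heads: 1, 3, 4, 6, 8, 9.
Primary stress on the leftmost head = syllable 1.
Secondary stress on 3, 4, 6, 8, 9: ˈgu:.fi.ˌbo.ˌsa:.nu.ˌfli:.fu.ˌlob.ˌga:.

primary 1, secondary 3, 4, 6, 8, 9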